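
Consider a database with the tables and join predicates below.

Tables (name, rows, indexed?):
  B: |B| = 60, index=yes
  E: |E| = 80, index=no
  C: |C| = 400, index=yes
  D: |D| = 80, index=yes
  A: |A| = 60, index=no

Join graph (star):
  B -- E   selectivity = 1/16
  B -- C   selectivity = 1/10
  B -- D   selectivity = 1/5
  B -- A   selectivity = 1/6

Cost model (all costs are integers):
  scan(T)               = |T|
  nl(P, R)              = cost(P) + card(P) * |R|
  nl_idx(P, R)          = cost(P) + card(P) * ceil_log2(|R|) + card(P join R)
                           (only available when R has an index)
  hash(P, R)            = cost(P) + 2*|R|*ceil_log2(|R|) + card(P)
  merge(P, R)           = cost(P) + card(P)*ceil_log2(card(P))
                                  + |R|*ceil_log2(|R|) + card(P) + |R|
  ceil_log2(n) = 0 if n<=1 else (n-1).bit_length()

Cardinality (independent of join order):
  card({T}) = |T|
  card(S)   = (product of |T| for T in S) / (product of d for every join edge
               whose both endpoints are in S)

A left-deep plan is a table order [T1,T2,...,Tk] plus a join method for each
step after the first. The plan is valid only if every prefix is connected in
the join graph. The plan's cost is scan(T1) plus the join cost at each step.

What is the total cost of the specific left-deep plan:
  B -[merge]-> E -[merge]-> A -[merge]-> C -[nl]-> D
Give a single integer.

9647540

step 1: scan B: cost=60, card=60
step 2: join E via merge
    card(P join E) = 60*80/(16) = 300
    cost = 60 + 60*6 + 80*7 + 60 + 80 = 1120
step 3: join A via merge
    card(P join A) = 300*60/(6) = 3000
    cost = 1120 + 300*9 + 60*6 + 300 + 60 = 4540
step 4: join C via merge
    card(P join C) = 3000*400/(10) = 120000
    cost = 4540 + 3000*12 + 400*9 + 3000 + 400 = 47540
step 5: join D via nl
    card(P join D) = 120000*80/(5) = 1920000
    cost = 47540 + 120000*80 = 9647540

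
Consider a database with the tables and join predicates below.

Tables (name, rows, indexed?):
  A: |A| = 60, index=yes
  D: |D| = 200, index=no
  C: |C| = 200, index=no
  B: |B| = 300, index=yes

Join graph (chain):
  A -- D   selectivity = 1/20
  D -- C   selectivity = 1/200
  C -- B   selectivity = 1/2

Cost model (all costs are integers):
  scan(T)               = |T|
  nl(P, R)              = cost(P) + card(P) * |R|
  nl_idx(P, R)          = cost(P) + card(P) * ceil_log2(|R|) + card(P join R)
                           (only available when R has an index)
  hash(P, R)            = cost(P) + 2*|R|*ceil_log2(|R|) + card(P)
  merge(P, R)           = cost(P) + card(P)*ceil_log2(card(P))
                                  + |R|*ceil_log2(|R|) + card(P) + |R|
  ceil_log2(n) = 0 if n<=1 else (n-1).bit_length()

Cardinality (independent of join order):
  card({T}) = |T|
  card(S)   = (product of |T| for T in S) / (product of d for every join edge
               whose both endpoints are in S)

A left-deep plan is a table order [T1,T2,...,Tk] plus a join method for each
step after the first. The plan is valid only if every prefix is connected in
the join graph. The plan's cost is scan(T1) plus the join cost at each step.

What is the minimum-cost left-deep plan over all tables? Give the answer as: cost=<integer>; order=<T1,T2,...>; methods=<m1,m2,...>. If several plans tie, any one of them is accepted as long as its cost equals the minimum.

Selinger DP (subsets sized 1..n):
  {A}: scan cost=60, card=60
  {D}: scan cost=200, card=200
  {C}: scan cost=200, card=200
  {B}: scan cost=300, card=300
  {AD}: card=600; try (A,hash)→1120, (A,nl_idx)→2000, (D,merge)→2280, (A,merge)→2420, (D,hash)→3320, (D,nl)→12060 …(+1); best=1120 via (A,hash)
  {CD}: card=200; try (D,hash)→3600, (C,hash)→3600, (D,merge)→3800, (C,merge)→3800, (D,nl)→40200, (C,nl)→40200; best=3600 via (D,hash)
  {BC}: card=30000; try (C,hash)→3800, (B,merge)→5000, (C,merge)→5100, (B,hash)→5800, (B,nl_idx)→32000, (B,nl)→60200 …(+1); best=3800 via (C,hash)
  {ACD}: card=600; try (A,hash)→4520, (C,hash)→4920, (A,nl_idx)→5400, (A,merge)→5820, (C,merge)→9520, (A,nl)→15600 …(+1); best=4520 via (A,hash)
  {BCD}: card=30000; try (B,merge)→8400, (B,hash)→9200, (B,nl_idx)→35400, (D,hash)→37000, (B,nl)→63600, (D,merge)→485600 …(+1); best=8400 via (B,merge)
  {ABCD}: card=90000; try (B,hash)→10520, (B,merge)→14120, (A,hash)→39120, (B,nl_idx)→99920, (B,nl)→184520, (A,nl_idx)→278400 …(+2); best=10520 via (B,hash)

cost=10520; order=C,D,A,B; methods=hash,hash,hash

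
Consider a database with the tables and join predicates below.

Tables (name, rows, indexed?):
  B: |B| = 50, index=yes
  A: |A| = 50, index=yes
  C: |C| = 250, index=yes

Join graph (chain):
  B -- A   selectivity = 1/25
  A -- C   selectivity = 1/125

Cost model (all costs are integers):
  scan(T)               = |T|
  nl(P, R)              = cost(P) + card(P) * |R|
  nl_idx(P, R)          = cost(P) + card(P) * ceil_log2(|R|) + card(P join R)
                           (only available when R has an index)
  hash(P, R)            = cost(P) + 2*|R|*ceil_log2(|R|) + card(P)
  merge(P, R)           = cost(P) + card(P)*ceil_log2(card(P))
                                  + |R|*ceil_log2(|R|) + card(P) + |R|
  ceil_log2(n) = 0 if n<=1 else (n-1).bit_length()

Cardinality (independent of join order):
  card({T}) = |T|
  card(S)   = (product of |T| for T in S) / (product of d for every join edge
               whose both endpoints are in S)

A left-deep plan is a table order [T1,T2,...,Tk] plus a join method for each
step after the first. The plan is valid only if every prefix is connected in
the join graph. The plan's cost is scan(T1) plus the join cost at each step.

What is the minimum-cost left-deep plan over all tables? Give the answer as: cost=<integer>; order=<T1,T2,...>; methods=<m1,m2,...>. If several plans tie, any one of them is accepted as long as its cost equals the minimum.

Selinger DP (subsets sized 1..n):
  {B}: scan cost=50, card=50
  {A}: scan cost=50, card=50
  {C}: scan cost=250, card=250
  {AB}: card=100; try (B,nl_idx)→450, (A,nl_idx)→450, (B,hash)→700, (A,hash)→700, (B,merge)→750, (A,merge)→750 …(+2); best=450 via (B,nl_idx)
  {AC}: card=100; try (C,nl_idx)→550, (A,hash)→1100, (A,nl_idx)→1850, (C,merge)→2650, (A,merge)→2850, (C,hash)→4100 …(+2); best=550 via (C,nl_idx)
  {ABC}: card=200; try (B,hash)→1250, (B,nl_idx)→1350, (C,nl_idx)→1450, (B,merge)→1700, (C,merge)→3500, (C,hash)→4550 …(+2); best=1250 via (B,hash)

cost=1250; order=A,C,B; methods=nl_idx,hash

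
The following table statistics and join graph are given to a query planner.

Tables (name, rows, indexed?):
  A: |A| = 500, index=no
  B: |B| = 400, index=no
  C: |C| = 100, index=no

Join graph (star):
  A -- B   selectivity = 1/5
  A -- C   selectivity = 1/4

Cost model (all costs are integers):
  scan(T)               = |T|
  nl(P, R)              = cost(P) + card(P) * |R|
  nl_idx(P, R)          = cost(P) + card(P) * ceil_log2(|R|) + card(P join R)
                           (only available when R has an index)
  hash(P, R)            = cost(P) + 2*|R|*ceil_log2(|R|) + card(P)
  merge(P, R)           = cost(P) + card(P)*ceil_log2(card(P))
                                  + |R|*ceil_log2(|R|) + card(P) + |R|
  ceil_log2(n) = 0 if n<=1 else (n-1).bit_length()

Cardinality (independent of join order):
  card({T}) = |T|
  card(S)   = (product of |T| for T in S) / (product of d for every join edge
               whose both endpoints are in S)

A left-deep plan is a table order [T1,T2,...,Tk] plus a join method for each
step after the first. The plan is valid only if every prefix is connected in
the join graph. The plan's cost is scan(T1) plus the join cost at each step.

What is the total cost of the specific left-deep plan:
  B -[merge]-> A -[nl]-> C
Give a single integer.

4009400

step 1: scan B: cost=400, card=400
step 2: join A via merge
    card(P join A) = 400*500/(5) = 40000
    cost = 400 + 400*9 + 500*9 + 400 + 500 = 9400
step 3: join C via nl
    card(P join C) = 40000*100/(4) = 1000000
    cost = 9400 + 40000*100 = 4009400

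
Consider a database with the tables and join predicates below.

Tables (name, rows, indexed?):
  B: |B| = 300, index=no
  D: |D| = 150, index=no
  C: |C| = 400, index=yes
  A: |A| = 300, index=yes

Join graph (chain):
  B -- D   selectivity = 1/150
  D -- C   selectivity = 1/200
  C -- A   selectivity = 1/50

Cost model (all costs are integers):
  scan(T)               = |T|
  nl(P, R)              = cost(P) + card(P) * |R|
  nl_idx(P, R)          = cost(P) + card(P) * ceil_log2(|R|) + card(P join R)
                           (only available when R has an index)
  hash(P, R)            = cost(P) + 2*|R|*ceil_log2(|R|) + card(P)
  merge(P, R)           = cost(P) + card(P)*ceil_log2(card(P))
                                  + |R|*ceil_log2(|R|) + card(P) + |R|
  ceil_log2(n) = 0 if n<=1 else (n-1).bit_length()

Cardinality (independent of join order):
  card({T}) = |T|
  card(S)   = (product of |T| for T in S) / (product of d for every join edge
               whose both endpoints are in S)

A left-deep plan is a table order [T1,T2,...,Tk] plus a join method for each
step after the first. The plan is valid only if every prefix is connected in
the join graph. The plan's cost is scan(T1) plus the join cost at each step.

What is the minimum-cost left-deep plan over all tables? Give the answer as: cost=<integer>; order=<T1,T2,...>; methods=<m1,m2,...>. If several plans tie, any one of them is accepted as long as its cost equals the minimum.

cost=12300; order=B,D,C,A; methods=hash,nl_idx,hash

Selinger DP (subsets sized 1..n):
  {B}: scan cost=300, card=300
  {D}: scan cost=150, card=150
  {C}: scan cost=400, card=400
  {A}: scan cost=300, card=300
  {BD}: card=300; try (D,hash)→3000, (B,merge)→4500, (D,merge)→4650, (B,hash)→5700, (B,nl)→45150, (D,nl)→45300; best=3000 via (D,hash)
  {CD}: card=300; try (C,nl_idx)→1800, (D,hash)→3200, (C,merge)→5500, (D,merge)→5750, (C,hash)→7500, (C,nl)→60150 …(+1); best=1800 via (C,nl_idx)
  {AC}: card=2400; try (C,nl_idx)→5400, (A,hash)→6200, (A,nl_idx)→6400, (C,merge)→7300, (A,merge)→7400, (C,hash)→7800 …(+2); best=5400 via (C,nl_idx)
  {BCD}: card=600; try (C,nl_idx)→6300, (B,hash)→7500, (B,merge)→7800, (C,merge)→10000, (C,hash)→10500, (B,nl)→91800 …(+1); best=6300 via (C,nl_idx)
  {ACD}: card=1800; try (A,nl_idx)→6300, (A,hash)→7500, (A,merge)→7800, (D,hash)→10200, (D,merge)→37950, (A,nl)→91800 …(+1); best=6300 via (A,nl_idx)
  {ABCD}: card=3600; try (A,hash)→12300, (B,hash)→13500, (A,nl_idx)→15300, (A,merge)→15900, (B,merge)→30900, (A,nl)→186300 …(+1); best=12300 via (A,hash)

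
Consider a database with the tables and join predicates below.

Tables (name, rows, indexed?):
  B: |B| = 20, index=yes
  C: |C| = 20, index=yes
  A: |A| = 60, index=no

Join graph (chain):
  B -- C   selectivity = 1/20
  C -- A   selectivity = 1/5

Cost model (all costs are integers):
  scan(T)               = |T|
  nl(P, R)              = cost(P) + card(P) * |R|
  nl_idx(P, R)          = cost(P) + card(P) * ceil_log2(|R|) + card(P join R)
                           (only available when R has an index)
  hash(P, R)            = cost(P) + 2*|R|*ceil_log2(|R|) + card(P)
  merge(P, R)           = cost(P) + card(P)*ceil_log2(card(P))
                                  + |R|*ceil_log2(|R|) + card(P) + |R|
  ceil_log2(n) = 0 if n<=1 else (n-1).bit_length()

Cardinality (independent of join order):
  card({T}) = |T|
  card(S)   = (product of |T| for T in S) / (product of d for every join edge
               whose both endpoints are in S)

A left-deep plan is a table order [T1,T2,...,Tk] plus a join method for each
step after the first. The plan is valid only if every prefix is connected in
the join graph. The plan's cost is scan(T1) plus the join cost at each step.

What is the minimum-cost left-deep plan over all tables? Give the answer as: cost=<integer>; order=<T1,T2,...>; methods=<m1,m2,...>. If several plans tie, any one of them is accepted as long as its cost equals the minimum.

Selinger DP (subsets sized 1..n):
  {B}: scan cost=20, card=20
  {C}: scan cost=20, card=20
  {A}: scan cost=60, card=60
  {BC}: card=20; try (C,nl_idx)→140, (B,nl_idx)→140, (C,hash)→240, (B,hash)→240, (C,merge)→260, (B,merge)→260 …(+2); best=140 via (C,nl_idx)
  {AC}: card=240; try (C,hash)→320, (A,merge)→560, (C,merge)→600, (C,nl_idx)→600, (A,hash)→760, (A,nl)→1220 …(+1); best=320 via (C,hash)
  {ABC}: card=240; try (A,merge)→680, (B,hash)→760, (A,hash)→880, (A,nl)→1340, (B,nl_idx)→1760, (B,merge)→2600 …(+1); best=680 via (A,merge)

cost=680; order=B,C,A; methods=nl_idx,merge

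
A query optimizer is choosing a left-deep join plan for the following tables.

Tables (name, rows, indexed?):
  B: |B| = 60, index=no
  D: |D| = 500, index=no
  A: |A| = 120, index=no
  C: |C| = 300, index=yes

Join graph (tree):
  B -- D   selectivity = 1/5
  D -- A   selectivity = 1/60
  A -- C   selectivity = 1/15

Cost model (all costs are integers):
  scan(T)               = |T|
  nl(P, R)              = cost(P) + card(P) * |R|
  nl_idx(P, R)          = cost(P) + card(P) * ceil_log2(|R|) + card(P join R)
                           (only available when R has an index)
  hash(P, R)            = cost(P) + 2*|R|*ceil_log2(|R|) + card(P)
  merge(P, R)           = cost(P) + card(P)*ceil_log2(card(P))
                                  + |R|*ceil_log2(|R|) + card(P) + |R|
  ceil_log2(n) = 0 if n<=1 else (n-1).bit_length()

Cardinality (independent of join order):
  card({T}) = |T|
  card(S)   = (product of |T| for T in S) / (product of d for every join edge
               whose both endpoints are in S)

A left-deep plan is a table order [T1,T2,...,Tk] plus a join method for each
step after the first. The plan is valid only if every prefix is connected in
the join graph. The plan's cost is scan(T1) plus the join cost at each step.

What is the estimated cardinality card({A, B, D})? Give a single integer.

Tables in S: A(120), B(60), D(500)
Edges inside S: B-D(d=5), D-A(d=60)
numerator = 120 * 60 * 500 = 3600000
denominator = 5 * 60 = 300
card(S) = 3600000 / 300 = 12000

12000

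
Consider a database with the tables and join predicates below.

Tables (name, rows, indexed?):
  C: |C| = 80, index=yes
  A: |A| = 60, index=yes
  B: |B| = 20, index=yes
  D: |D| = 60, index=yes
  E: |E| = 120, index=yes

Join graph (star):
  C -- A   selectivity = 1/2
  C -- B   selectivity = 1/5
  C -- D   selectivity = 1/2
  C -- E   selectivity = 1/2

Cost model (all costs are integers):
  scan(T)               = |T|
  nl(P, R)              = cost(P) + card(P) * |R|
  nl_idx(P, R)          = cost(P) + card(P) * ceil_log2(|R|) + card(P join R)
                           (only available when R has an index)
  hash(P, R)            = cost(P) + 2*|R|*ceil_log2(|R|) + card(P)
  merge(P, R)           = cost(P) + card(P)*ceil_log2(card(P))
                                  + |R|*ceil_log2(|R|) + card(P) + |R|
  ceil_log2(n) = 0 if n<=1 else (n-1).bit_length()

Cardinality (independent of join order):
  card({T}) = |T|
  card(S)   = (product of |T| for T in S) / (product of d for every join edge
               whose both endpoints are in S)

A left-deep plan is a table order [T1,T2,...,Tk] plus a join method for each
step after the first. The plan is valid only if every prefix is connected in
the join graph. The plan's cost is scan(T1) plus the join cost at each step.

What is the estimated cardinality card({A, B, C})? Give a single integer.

9600

Tables in S: A(60), B(20), C(80)
Edges inside S: C-A(d=2), C-B(d=5)
numerator = 60 * 20 * 80 = 96000
denominator = 2 * 5 = 10
card(S) = 96000 / 10 = 9600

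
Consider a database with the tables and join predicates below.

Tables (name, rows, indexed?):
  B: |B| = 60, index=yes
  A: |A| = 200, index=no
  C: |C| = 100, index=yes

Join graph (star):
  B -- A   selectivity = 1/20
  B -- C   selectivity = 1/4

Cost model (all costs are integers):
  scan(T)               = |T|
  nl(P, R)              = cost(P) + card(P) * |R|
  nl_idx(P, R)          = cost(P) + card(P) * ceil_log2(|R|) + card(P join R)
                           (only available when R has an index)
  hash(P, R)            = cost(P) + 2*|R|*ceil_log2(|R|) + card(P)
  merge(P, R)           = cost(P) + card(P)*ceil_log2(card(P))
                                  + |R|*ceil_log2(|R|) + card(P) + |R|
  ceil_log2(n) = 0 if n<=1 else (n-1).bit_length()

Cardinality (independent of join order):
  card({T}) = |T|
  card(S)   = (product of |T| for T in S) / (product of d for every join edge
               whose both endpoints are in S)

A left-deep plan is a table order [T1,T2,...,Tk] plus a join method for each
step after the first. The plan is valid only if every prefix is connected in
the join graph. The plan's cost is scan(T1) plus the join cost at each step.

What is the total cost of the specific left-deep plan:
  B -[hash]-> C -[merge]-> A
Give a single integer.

step 1: scan B: cost=60, card=60
step 2: join C via hash
    card(P join C) = 60*100/(4) = 1500
    cost = 60 + 2*100*7 + 60 = 1520
step 3: join A via merge
    card(P join A) = 1500*200/(20) = 15000
    cost = 1520 + 1500*11 + 200*8 + 1500 + 200 = 21320

21320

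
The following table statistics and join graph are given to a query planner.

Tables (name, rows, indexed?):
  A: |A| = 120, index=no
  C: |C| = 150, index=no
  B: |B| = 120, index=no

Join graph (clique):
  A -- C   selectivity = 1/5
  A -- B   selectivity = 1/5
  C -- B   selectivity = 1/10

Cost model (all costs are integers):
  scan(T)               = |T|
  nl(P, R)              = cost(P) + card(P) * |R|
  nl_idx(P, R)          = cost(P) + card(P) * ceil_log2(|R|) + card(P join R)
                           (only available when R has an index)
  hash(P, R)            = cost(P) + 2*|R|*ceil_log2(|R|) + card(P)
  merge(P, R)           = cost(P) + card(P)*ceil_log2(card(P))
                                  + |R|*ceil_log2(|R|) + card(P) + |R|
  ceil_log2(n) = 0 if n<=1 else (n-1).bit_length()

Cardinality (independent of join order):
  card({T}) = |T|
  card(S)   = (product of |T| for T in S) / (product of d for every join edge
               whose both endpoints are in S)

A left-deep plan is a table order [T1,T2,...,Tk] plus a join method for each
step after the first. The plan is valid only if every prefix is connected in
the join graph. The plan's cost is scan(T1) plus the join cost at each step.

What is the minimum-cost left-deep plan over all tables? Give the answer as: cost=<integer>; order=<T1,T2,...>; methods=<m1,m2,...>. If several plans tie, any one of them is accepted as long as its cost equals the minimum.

Selinger DP (subsets sized 1..n):
  {A}: scan cost=120, card=120
  {C}: scan cost=150, card=150
  {B}: scan cost=120, card=120
  {AC}: card=3600; try (A,hash)→1980, (C,merge)→2430, (A,merge)→2460, (C,hash)→2640, (C,nl)→18120, (A,nl)→18150; best=1980 via (A,hash)
  {AB}: card=2880; try (B,hash)→1920, (A,hash)→1920, (B,merge)→2040, (A,merge)→2040, (B,nl)→14520, (A,nl)→14520; best=1920 via (B,hash)
  {BC}: card=1800; try (B,hash)→1980, (C,merge)→2430, (B,merge)→2460, (C,hash)→2640, (C,nl)→18120, (B,nl)→18150; best=1980 via (B,hash)
  {ABC}: card=8640; try (A,hash)→5460, (C,hash)→7200, (B,hash)→7260, (A,merge)→24540, (C,merge)→40710, (B,merge)→49740 …(+3); best=5460 via (A,hash)

cost=5460; order=C,B,A; methods=hash,hash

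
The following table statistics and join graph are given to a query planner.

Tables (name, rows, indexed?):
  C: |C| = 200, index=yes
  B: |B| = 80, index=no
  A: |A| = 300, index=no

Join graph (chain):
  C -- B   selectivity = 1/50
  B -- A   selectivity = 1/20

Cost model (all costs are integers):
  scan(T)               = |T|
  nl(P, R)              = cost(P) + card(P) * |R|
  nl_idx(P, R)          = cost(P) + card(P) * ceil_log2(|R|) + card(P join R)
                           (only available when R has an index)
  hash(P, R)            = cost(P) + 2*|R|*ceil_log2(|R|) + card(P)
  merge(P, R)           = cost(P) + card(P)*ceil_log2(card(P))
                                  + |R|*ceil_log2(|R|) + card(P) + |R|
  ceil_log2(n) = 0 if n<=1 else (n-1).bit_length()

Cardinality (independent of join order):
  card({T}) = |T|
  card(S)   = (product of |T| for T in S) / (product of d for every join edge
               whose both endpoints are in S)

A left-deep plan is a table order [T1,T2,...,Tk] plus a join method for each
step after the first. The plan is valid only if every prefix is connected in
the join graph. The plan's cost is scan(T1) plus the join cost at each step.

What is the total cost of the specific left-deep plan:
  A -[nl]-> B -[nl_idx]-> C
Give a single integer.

step 1: scan A: cost=300, card=300
step 2: join B via nl
    card(P join B) = 300*80/(20) = 1200
    cost = 300 + 300*80 = 24300
step 3: join C via nl_idx
    card(P join C) = 1200*200/(50) = 4800
    cost = 24300 + 1200*8 + 4800 = 38700

38700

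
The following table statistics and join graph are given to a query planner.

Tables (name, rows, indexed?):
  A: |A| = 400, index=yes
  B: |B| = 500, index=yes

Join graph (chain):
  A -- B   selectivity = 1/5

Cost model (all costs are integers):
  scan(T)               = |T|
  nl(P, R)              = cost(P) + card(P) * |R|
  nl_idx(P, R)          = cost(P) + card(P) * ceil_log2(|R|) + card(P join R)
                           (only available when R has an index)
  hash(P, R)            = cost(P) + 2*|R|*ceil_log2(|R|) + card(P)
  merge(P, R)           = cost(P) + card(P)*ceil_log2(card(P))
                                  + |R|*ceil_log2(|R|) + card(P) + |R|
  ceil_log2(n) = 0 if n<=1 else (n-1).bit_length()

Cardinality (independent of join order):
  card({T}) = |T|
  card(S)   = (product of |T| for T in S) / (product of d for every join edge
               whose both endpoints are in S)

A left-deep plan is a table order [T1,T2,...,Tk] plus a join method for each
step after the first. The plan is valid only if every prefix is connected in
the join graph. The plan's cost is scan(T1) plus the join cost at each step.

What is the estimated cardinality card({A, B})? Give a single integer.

Tables in S: A(400), B(500)
Edges inside S: A-B(d=5)
numerator = 400 * 500 = 200000
denominator = 5 = 5
card(S) = 200000 / 5 = 40000

40000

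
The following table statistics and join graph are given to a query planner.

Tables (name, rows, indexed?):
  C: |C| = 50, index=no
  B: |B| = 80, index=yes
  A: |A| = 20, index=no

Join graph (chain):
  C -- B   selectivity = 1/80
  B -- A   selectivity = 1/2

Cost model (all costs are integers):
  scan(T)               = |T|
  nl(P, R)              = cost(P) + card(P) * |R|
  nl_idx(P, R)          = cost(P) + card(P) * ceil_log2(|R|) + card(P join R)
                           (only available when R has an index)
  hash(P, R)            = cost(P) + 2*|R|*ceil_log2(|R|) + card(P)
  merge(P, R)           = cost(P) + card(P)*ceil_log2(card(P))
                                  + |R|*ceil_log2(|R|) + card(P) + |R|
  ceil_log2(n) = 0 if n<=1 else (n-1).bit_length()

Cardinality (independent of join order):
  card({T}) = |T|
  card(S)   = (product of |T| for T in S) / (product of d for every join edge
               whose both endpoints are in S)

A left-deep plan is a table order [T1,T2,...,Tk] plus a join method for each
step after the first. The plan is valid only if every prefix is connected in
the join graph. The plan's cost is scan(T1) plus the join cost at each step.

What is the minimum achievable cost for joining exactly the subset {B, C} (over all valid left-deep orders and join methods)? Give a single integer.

450

Selinger DP over subsets of {B,C}:
  {C}: scan cost=50, card=50
  {B}: scan cost=80, card=80
  {BC}: card=50; try (B,nl_idx)→450, (C,hash)→760, (B,merge)→1040, (C,merge)→1070, (B,hash)→1220, (B,nl)→4050 …(+1); best=450 via (B,nl_idx)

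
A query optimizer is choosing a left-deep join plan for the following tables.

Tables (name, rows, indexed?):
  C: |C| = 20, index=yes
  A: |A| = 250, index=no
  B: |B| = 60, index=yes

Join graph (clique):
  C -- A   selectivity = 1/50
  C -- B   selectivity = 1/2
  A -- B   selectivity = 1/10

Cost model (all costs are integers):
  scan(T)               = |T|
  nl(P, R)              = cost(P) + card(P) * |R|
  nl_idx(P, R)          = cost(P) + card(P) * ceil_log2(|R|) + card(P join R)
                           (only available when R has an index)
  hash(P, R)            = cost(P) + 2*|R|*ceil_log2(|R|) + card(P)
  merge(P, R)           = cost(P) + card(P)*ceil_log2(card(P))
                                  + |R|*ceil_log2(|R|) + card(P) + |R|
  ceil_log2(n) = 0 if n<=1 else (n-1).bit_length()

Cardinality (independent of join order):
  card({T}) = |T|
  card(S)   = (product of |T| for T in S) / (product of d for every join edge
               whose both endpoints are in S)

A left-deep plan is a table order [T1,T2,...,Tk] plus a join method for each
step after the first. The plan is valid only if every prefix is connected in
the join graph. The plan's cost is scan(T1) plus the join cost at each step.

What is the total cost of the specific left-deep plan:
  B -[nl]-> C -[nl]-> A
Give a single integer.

151260

step 1: scan B: cost=60, card=60
step 2: join C via nl
    card(P join C) = 60*20/(2) = 600
    cost = 60 + 60*20 = 1260
step 3: join A via nl
    card(P join A) = 600*250/(50*10) = 300
    cost = 1260 + 600*250 = 151260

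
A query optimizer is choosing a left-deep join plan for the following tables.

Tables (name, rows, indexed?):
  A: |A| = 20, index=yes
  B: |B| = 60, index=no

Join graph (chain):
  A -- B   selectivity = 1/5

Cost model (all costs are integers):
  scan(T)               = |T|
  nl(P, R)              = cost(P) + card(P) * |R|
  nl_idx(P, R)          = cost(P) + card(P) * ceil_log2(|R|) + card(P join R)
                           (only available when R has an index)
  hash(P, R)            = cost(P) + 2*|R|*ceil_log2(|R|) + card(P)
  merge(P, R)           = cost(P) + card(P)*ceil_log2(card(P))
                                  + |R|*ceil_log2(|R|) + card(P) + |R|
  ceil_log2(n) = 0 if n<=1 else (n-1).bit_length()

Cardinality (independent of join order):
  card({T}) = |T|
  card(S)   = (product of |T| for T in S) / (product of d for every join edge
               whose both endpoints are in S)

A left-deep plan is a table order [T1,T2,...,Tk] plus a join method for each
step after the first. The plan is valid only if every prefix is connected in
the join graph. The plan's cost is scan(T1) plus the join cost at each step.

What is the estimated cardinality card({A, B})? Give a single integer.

240

Tables in S: A(20), B(60)
Edges inside S: A-B(d=5)
numerator = 20 * 60 = 1200
denominator = 5 = 5
card(S) = 1200 / 5 = 240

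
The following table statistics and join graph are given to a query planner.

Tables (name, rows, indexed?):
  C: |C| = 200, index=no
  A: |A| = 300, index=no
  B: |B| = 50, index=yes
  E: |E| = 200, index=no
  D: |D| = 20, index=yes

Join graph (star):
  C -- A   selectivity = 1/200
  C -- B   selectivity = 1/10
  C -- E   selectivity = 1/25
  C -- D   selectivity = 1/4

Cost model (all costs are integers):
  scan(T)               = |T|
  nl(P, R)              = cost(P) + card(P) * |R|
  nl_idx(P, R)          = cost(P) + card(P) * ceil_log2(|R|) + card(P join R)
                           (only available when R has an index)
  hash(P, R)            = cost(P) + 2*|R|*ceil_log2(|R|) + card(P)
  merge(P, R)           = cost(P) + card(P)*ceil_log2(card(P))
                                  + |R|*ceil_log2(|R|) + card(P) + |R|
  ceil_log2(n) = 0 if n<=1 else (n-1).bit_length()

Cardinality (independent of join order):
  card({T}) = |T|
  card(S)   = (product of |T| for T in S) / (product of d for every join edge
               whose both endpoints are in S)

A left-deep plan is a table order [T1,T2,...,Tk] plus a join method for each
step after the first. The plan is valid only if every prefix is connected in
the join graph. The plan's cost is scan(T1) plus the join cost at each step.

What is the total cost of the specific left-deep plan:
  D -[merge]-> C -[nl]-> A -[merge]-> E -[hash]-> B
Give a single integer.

334340

step 1: scan D: cost=20, card=20
step 2: join C via merge
    card(P join C) = 20*200/(4) = 1000
    cost = 20 + 20*5 + 200*8 + 20 + 200 = 1940
step 3: join A via nl
    card(P join A) = 1000*300/(200) = 1500
    cost = 1940 + 1000*300 = 301940
step 4: join E via merge
    card(P join E) = 1500*200/(25) = 12000
    cost = 301940 + 1500*11 + 200*8 + 1500 + 200 = 321740
step 5: join B via hash
    card(P join B) = 12000*50/(10) = 60000
    cost = 321740 + 2*50*6 + 12000 = 334340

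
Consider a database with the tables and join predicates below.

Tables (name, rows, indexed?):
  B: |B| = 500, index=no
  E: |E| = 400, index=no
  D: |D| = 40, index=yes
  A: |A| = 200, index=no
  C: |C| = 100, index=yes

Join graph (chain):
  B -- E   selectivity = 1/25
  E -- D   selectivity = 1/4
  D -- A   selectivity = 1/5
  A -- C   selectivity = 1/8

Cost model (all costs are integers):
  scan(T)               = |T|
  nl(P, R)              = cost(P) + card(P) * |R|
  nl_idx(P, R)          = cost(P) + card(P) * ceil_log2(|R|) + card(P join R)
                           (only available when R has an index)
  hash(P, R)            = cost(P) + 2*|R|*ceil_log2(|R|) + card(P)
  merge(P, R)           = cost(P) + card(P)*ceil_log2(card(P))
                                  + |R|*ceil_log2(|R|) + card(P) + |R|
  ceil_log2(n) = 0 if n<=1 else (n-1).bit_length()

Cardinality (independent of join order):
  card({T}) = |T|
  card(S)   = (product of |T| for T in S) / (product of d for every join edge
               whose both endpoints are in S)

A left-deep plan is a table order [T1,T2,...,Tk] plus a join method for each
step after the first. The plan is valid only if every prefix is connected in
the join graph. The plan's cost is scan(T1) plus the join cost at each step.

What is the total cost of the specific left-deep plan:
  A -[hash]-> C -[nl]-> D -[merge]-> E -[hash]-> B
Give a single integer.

2434800

step 1: scan A: cost=200, card=200
step 2: join C via hash
    card(P join C) = 200*100/(8) = 2500
    cost = 200 + 2*100*7 + 200 = 1800
step 3: join D via nl
    card(P join D) = 2500*40/(5) = 20000
    cost = 1800 + 2500*40 = 101800
step 4: join E via merge
    card(P join E) = 20000*400/(4) = 2000000
    cost = 101800 + 20000*15 + 400*9 + 20000 + 400 = 425800
step 5: join B via hash
    card(P join B) = 2000000*500/(25) = 40000000
    cost = 425800 + 2*500*9 + 2000000 = 2434800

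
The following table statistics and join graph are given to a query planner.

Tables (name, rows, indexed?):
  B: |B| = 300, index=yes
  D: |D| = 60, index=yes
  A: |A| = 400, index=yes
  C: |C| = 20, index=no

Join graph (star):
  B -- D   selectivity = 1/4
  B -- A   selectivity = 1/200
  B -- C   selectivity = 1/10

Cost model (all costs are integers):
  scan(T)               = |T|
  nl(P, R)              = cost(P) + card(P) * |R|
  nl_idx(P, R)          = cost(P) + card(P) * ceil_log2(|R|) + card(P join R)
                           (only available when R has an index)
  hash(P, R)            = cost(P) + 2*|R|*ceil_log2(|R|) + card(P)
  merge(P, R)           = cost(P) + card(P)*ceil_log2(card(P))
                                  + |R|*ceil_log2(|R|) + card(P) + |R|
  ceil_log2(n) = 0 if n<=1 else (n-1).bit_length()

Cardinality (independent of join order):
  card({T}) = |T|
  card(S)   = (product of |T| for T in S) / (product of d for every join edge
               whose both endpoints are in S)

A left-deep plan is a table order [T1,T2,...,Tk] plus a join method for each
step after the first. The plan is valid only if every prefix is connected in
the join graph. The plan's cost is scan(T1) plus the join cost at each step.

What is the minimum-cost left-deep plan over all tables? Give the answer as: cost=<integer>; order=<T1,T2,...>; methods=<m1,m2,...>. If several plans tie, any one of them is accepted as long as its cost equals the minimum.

Selinger DP (subsets sized 1..n):
  {B}: scan cost=300, card=300
  {D}: scan cost=60, card=60
  {A}: scan cost=400, card=400
  {C}: scan cost=20, card=20
  {BD}: card=4500; try (D,hash)→1320, (B,merge)→3480, (D,merge)→3720, (B,nl_idx)→5100, (B,hash)→5520, (D,nl_idx)→6600 …(+2); best=1320 via (D,hash)
  {AB}: card=600; try (A,nl_idx)→3600, (B,nl_idx)→4600, (B,hash)→6200, (A,merge)→7300, (B,merge)→7400, (A,hash)→7800 …(+2); best=3600 via (A,nl_idx)
  {BC}: card=600; try (C,hash)→800, (B,nl_idx)→800, (B,merge)→3140, (C,merge)→3420, (B,hash)→5440, (B,nl)→6020 …(+1); best=800 via (C,hash)
  {ABD}: card=9000; try (D,hash)→4920, (D,merge)→10620, (A,hash)→13020, (D,nl_idx)→16200, (D,nl)→39600, (A,nl_idx)→50820 …(+2); best=4920 via (D,hash)
  {BCD}: card=9000; try (D,hash)→2120, (C,hash)→6020, (D,merge)→7820, (D,nl_idx)→13400, (D,nl)→36800, (C,merge)→64440 …(+1); best=2120 via (D,hash)
  {ABC}: card=1200; try (C,hash)→4400, (A,nl_idx)→7400, (A,hash)→8600, (C,merge)→10320, (A,merge)→11400, (C,nl)→15600 …(+1); best=4400 via (C,hash)
  {ABCD}: card=18000; try (D,hash)→6320, (C,hash)→14120, (A,hash)→18320, (D,merge)→19220, (D,nl_idx)→29600, (D,nl)→76400 …(+5); best=6320 via (D,hash)

cost=6320; order=B,A,C,D; methods=nl_idx,hash,hash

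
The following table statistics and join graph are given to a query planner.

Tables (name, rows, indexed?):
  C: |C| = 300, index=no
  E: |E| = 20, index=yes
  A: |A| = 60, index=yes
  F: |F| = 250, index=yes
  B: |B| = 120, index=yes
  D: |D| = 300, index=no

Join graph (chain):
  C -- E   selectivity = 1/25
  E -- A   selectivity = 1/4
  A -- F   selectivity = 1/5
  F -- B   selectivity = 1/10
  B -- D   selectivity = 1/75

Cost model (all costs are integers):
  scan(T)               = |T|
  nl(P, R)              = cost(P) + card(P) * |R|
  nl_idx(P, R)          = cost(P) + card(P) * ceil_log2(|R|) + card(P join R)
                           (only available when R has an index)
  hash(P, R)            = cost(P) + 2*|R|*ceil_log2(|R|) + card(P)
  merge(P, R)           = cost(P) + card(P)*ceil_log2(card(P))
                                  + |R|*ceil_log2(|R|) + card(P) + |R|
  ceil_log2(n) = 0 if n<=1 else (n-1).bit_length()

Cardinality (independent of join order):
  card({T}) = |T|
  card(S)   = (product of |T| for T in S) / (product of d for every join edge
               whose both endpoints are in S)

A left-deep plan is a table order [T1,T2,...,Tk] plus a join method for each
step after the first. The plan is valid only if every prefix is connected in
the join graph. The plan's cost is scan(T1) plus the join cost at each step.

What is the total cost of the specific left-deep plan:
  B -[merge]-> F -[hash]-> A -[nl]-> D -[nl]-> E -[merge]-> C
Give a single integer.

28810050

step 1: scan B: cost=120, card=120
step 2: join F via merge
    card(P join F) = 120*250/(10) = 3000
    cost = 120 + 120*7 + 250*8 + 120 + 250 = 3330
step 3: join A via hash
    card(P join A) = 3000*60/(5) = 36000
    cost = 3330 + 2*60*6 + 3000 = 7050
step 4: join D via nl
    card(P join D) = 36000*300/(75) = 144000
    cost = 7050 + 36000*300 = 10807050
step 5: join E via nl
    card(P join E) = 144000*20/(4) = 720000
    cost = 10807050 + 144000*20 = 13687050
step 6: join C via merge
    card(P join C) = 720000*300/(25) = 8640000
    cost = 13687050 + 720000*20 + 300*9 + 720000 + 300 = 28810050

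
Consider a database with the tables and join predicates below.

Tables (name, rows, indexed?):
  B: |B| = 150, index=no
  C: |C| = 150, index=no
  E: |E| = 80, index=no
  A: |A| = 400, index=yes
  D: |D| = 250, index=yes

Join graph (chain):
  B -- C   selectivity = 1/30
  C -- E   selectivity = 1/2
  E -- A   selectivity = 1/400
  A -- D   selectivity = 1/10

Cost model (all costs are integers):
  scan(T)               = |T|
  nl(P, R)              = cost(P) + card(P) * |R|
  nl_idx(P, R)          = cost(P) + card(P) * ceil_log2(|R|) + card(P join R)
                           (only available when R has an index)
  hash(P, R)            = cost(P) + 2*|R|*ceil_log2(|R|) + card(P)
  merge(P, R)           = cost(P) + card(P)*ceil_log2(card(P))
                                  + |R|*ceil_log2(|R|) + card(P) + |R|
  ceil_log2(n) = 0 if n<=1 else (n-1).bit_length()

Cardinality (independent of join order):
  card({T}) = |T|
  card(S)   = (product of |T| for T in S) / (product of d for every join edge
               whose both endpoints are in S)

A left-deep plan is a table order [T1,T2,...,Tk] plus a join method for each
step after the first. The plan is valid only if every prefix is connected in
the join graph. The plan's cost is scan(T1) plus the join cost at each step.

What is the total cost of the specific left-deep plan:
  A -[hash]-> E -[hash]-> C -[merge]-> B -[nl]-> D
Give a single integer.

7589750

step 1: scan A: cost=400, card=400
step 2: join E via hash
    card(P join E) = 400*80/(400) = 80
    cost = 400 + 2*80*7 + 400 = 1920
step 3: join C via hash
    card(P join C) = 80*150/(2) = 6000
    cost = 1920 + 2*150*8 + 80 = 4400
step 4: join B via merge
    card(P join B) = 6000*150/(30) = 30000
    cost = 4400 + 6000*13 + 150*8 + 6000 + 150 = 89750
step 5: join D via nl
    card(P join D) = 30000*250/(10) = 750000
    cost = 89750 + 30000*250 = 7589750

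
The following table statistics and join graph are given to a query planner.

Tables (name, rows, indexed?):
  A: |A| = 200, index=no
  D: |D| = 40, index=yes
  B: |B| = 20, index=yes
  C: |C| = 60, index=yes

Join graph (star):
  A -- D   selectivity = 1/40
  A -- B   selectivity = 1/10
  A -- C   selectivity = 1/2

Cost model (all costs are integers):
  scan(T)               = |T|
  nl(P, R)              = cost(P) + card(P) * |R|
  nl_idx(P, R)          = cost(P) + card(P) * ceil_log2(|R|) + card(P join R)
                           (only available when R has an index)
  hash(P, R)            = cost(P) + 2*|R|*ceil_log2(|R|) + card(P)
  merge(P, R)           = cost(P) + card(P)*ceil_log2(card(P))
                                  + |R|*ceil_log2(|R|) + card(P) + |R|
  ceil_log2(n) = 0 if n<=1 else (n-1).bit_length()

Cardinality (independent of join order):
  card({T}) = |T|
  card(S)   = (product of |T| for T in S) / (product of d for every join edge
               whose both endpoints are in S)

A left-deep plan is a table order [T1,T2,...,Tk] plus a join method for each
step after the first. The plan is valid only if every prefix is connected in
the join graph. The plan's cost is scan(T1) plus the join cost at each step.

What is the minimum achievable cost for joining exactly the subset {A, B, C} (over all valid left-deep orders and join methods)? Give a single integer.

Selinger DP over subsets of {A,B,C}:
  {A}: scan cost=200, card=200
  {B}: scan cost=20, card=20
  {C}: scan cost=60, card=60
  {AB}: card=400; try (B,hash)→600, (B,nl_idx)→1600, (A,merge)→1940, (B,merge)→2120, (A,hash)→3240, (A,nl)→4020 …(+1); best=600 via (B,hash)
  {AC}: card=6000; try (C,hash)→1120, (A,merge)→2280, (C,merge)→2420, (A,hash)→3320, (C,nl_idx)→7400, (A,nl)→12060 …(+1); best=1120 via (C,hash)
  {ABC}: card=12000; try (C,hash)→1720, (C,merge)→5020, (B,hash)→7320, (C,nl_idx)→15000, (C,nl)→24600, (B,nl_idx)→43120 …(+2); best=1720 via (C,hash)

1720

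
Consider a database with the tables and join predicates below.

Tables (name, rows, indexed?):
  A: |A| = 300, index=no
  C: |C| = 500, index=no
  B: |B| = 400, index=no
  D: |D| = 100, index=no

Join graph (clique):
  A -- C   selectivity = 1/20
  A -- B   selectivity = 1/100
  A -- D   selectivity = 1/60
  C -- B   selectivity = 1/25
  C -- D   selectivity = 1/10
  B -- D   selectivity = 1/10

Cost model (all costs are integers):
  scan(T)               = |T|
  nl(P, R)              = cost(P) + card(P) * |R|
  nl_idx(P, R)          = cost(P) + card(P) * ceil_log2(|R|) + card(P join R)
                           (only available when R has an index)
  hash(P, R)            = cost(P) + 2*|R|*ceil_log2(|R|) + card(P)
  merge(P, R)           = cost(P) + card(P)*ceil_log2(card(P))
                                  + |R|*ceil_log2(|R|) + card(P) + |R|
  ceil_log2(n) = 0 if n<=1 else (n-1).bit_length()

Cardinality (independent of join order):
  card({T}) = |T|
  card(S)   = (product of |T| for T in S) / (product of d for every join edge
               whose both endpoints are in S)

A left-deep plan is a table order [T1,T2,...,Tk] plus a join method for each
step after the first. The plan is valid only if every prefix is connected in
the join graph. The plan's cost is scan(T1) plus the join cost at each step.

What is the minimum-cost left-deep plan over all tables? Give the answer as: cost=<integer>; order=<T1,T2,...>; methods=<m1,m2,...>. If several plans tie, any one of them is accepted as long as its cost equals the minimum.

Selinger DP (subsets sized 1..n):
  {A}: scan cost=300, card=300
  {C}: scan cost=500, card=500
  {B}: scan cost=400, card=400
  {D}: scan cost=100, card=100
  {AC}: card=7500; try (A,hash)→6400, (C,merge)→8300, (A,merge)→8500, (C,hash)→9600, (C,nl)→150300, (A,nl)→150500; best=6400 via (A,hash)
  {AB}: card=1200; try (A,hash)→6200, (B,merge)→7300, (A,merge)→7400, (B,hash)→7800, (B,nl)→120300, (A,nl)→120400; best=6200 via (A,hash)
  {AD}: card=500; try (D,hash)→2000, (A,merge)→3900, (D,merge)→4100, (A,hash)→5600, (A,nl)→30100, (D,nl)→30300; best=2000 via (D,hash)
  {BC}: card=8000; try (B,hash)→8200, (C,merge)→9400, (B,merge)→9500, (C,hash)→9800, (C,nl)→200400, (B,nl)→200500; best=8200 via (B,hash)
  {CD}: card=5000; try (D,hash)→2400, (C,merge)→5900, (D,merge)→6300, (C,hash)→9200, (C,nl)→50100, (D,nl)→50500; best=2400 via (D,hash)
  {BD}: card=4000; try (D,hash)→2200, (B,merge)→4900, (D,merge)→5200, (B,hash)→7400, (B,nl)→40100, (D,nl)→40400; best=2200 via (D,hash)
  {ABC}: card=1200; try (C,hash)→16400, (B,hash)→21100, (A,hash)→21600, (C,merge)→25600, (B,merge)→115400, (A,merge)→123200 …(+3); best=16400 via (C,hash)
  {ACD}: card=1250; try (C,hash)→11500, (C,merge)→12000, (A,hash)→12800, (D,hash)→15300, (A,merge)→75400, (D,merge)→112200 …(+3); best=11500 via (C,hash)
  {ABD}: card=200; try (D,hash)→8800, (B,hash)→9700, (B,merge)→11000, (A,hash)→11600, (D,merge)→21400, (A,merge)→57200 …(+3); best=8800 via (D,hash)
  {BCD}: card=8000; try (B,hash)→14600, (C,hash)→15200, (D,hash)→17600, (C,merge)→59200, (B,merge)→76400, (D,merge)→121000 …(+3); best=14600 via (B,hash)
  {ABCD}: card=20; try (C,merge)→15600, (C,hash)→18000, (D,hash)→19000, (B,hash)→19950, (A,hash)→28000, (B,merge)→30500 …(+6); best=15600 via (C,merge)

cost=15600; order=B,A,D,C; methods=hash,hash,merge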